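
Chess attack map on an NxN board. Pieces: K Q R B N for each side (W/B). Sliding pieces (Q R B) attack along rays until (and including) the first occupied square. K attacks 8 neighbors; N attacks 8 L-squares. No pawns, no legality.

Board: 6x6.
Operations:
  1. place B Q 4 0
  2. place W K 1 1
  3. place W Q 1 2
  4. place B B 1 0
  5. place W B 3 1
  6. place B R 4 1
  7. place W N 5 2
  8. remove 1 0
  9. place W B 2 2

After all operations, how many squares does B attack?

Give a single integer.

Answer: 13

Derivation:
Op 1: place BQ@(4,0)
Op 2: place WK@(1,1)
Op 3: place WQ@(1,2)
Op 4: place BB@(1,0)
Op 5: place WB@(3,1)
Op 6: place BR@(4,1)
Op 7: place WN@(5,2)
Op 8: remove (1,0)
Op 9: place WB@(2,2)
Per-piece attacks for B:
  BQ@(4,0): attacks (4,1) (5,0) (3,0) (2,0) (1,0) (0,0) (5,1) (3,1) [ray(0,1) blocked at (4,1); ray(-1,1) blocked at (3,1)]
  BR@(4,1): attacks (4,2) (4,3) (4,4) (4,5) (4,0) (5,1) (3,1) [ray(0,-1) blocked at (4,0); ray(-1,0) blocked at (3,1)]
Union (13 distinct): (0,0) (1,0) (2,0) (3,0) (3,1) (4,0) (4,1) (4,2) (4,3) (4,4) (4,5) (5,0) (5,1)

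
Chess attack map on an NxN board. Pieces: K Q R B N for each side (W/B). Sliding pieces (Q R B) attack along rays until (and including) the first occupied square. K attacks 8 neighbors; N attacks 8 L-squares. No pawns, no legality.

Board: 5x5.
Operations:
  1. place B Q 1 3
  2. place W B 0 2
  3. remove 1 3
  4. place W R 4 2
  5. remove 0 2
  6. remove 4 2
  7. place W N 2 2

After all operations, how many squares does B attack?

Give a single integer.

Answer: 0

Derivation:
Op 1: place BQ@(1,3)
Op 2: place WB@(0,2)
Op 3: remove (1,3)
Op 4: place WR@(4,2)
Op 5: remove (0,2)
Op 6: remove (4,2)
Op 7: place WN@(2,2)
Per-piece attacks for B:
Union (0 distinct): (none)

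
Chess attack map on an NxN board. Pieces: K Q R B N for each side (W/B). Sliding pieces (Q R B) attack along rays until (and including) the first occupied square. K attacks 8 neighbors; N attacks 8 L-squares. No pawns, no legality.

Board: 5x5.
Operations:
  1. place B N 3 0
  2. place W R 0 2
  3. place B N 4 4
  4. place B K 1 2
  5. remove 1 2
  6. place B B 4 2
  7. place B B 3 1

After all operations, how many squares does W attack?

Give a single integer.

Answer: 8

Derivation:
Op 1: place BN@(3,0)
Op 2: place WR@(0,2)
Op 3: place BN@(4,4)
Op 4: place BK@(1,2)
Op 5: remove (1,2)
Op 6: place BB@(4,2)
Op 7: place BB@(3,1)
Per-piece attacks for W:
  WR@(0,2): attacks (0,3) (0,4) (0,1) (0,0) (1,2) (2,2) (3,2) (4,2) [ray(1,0) blocked at (4,2)]
Union (8 distinct): (0,0) (0,1) (0,3) (0,4) (1,2) (2,2) (3,2) (4,2)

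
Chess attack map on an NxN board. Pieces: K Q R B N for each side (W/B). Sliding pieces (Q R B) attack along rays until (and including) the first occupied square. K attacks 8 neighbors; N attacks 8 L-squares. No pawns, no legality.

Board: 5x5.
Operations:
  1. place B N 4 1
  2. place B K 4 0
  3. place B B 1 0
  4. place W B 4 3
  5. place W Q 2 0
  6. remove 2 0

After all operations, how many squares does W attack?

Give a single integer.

Answer: 4

Derivation:
Op 1: place BN@(4,1)
Op 2: place BK@(4,0)
Op 3: place BB@(1,0)
Op 4: place WB@(4,3)
Op 5: place WQ@(2,0)
Op 6: remove (2,0)
Per-piece attacks for W:
  WB@(4,3): attacks (3,4) (3,2) (2,1) (1,0) [ray(-1,-1) blocked at (1,0)]
Union (4 distinct): (1,0) (2,1) (3,2) (3,4)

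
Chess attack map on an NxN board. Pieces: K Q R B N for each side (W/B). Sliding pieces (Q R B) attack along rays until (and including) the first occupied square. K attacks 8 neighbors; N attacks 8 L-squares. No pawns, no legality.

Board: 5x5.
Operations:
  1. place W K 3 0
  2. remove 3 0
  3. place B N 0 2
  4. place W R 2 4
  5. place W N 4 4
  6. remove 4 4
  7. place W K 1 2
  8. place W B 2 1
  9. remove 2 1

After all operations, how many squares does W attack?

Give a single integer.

Answer: 13

Derivation:
Op 1: place WK@(3,0)
Op 2: remove (3,0)
Op 3: place BN@(0,2)
Op 4: place WR@(2,4)
Op 5: place WN@(4,4)
Op 6: remove (4,4)
Op 7: place WK@(1,2)
Op 8: place WB@(2,1)
Op 9: remove (2,1)
Per-piece attacks for W:
  WK@(1,2): attacks (1,3) (1,1) (2,2) (0,2) (2,3) (2,1) (0,3) (0,1)
  WR@(2,4): attacks (2,3) (2,2) (2,1) (2,0) (3,4) (4,4) (1,4) (0,4)
Union (13 distinct): (0,1) (0,2) (0,3) (0,4) (1,1) (1,3) (1,4) (2,0) (2,1) (2,2) (2,3) (3,4) (4,4)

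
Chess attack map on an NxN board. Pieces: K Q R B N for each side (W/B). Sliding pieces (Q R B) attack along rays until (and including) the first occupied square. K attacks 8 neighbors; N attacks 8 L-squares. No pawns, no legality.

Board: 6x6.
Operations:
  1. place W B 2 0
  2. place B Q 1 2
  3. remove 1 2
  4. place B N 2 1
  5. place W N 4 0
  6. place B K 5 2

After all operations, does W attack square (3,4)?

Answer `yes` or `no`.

Op 1: place WB@(2,0)
Op 2: place BQ@(1,2)
Op 3: remove (1,2)
Op 4: place BN@(2,1)
Op 5: place WN@(4,0)
Op 6: place BK@(5,2)
Per-piece attacks for W:
  WB@(2,0): attacks (3,1) (4,2) (5,3) (1,1) (0,2)
  WN@(4,0): attacks (5,2) (3,2) (2,1)
W attacks (3,4): no

Answer: no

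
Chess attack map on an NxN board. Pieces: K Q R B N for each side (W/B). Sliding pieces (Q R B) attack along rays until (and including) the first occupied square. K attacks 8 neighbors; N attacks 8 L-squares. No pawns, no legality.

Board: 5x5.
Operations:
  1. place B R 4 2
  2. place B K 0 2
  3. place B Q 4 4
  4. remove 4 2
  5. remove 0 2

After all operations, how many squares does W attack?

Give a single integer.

Answer: 0

Derivation:
Op 1: place BR@(4,2)
Op 2: place BK@(0,2)
Op 3: place BQ@(4,4)
Op 4: remove (4,2)
Op 5: remove (0,2)
Per-piece attacks for W:
Union (0 distinct): (none)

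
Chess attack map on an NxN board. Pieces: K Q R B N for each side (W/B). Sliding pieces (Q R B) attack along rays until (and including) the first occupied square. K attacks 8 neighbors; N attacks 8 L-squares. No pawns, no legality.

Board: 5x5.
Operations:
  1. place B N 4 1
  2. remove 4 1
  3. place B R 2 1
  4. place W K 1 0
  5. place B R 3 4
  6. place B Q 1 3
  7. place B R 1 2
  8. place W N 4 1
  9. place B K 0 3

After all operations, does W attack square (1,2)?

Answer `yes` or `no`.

Answer: no

Derivation:
Op 1: place BN@(4,1)
Op 2: remove (4,1)
Op 3: place BR@(2,1)
Op 4: place WK@(1,0)
Op 5: place BR@(3,4)
Op 6: place BQ@(1,3)
Op 7: place BR@(1,2)
Op 8: place WN@(4,1)
Op 9: place BK@(0,3)
Per-piece attacks for W:
  WK@(1,0): attacks (1,1) (2,0) (0,0) (2,1) (0,1)
  WN@(4,1): attacks (3,3) (2,2) (2,0)
W attacks (1,2): no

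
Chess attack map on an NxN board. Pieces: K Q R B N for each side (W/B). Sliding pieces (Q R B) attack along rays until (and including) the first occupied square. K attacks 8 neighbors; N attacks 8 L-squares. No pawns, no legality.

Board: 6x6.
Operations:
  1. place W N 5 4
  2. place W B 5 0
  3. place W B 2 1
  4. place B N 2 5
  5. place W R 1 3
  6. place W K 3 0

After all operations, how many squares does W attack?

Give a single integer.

Op 1: place WN@(5,4)
Op 2: place WB@(5,0)
Op 3: place WB@(2,1)
Op 4: place BN@(2,5)
Op 5: place WR@(1,3)
Op 6: place WK@(3,0)
Per-piece attacks for W:
  WR@(1,3): attacks (1,4) (1,5) (1,2) (1,1) (1,0) (2,3) (3,3) (4,3) (5,3) (0,3)
  WB@(2,1): attacks (3,2) (4,3) (5,4) (3,0) (1,2) (0,3) (1,0) [ray(1,1) blocked at (5,4); ray(1,-1) blocked at (3,0)]
  WK@(3,0): attacks (3,1) (4,0) (2,0) (4,1) (2,1)
  WB@(5,0): attacks (4,1) (3,2) (2,3) (1,4) (0,5)
  WN@(5,4): attacks (3,5) (4,2) (3,3)
Union (21 distinct): (0,3) (0,5) (1,0) (1,1) (1,2) (1,4) (1,5) (2,0) (2,1) (2,3) (3,0) (3,1) (3,2) (3,3) (3,5) (4,0) (4,1) (4,2) (4,3) (5,3) (5,4)

Answer: 21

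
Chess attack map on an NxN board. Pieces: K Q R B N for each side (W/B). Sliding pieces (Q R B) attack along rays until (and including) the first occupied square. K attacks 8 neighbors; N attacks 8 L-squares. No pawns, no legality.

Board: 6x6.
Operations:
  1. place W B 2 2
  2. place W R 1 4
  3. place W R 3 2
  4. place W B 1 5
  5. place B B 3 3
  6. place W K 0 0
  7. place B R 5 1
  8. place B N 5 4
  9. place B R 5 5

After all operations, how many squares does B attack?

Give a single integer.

Op 1: place WB@(2,2)
Op 2: place WR@(1,4)
Op 3: place WR@(3,2)
Op 4: place WB@(1,5)
Op 5: place BB@(3,3)
Op 6: place WK@(0,0)
Op 7: place BR@(5,1)
Op 8: place BN@(5,4)
Op 9: place BR@(5,5)
Per-piece attacks for B:
  BB@(3,3): attacks (4,4) (5,5) (4,2) (5,1) (2,4) (1,5) (2,2) [ray(1,1) blocked at (5,5); ray(1,-1) blocked at (5,1); ray(-1,1) blocked at (1,5); ray(-1,-1) blocked at (2,2)]
  BR@(5,1): attacks (5,2) (5,3) (5,4) (5,0) (4,1) (3,1) (2,1) (1,1) (0,1) [ray(0,1) blocked at (5,4)]
  BN@(5,4): attacks (3,5) (4,2) (3,3)
  BR@(5,5): attacks (5,4) (4,5) (3,5) (2,5) (1,5) [ray(0,-1) blocked at (5,4); ray(-1,0) blocked at (1,5)]
Union (20 distinct): (0,1) (1,1) (1,5) (2,1) (2,2) (2,4) (2,5) (3,1) (3,3) (3,5) (4,1) (4,2) (4,4) (4,5) (5,0) (5,1) (5,2) (5,3) (5,4) (5,5)

Answer: 20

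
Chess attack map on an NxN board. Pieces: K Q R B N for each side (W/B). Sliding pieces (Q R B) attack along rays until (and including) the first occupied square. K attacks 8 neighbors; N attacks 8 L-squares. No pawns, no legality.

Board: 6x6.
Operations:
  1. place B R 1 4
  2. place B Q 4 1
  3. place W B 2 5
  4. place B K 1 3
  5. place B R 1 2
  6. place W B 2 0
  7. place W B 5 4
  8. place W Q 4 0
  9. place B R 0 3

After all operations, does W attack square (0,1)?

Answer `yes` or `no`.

Answer: no

Derivation:
Op 1: place BR@(1,4)
Op 2: place BQ@(4,1)
Op 3: place WB@(2,5)
Op 4: place BK@(1,3)
Op 5: place BR@(1,2)
Op 6: place WB@(2,0)
Op 7: place WB@(5,4)
Op 8: place WQ@(4,0)
Op 9: place BR@(0,3)
Per-piece attacks for W:
  WB@(2,0): attacks (3,1) (4,2) (5,3) (1,1) (0,2)
  WB@(2,5): attacks (3,4) (4,3) (5,2) (1,4) [ray(-1,-1) blocked at (1,4)]
  WQ@(4,0): attacks (4,1) (5,0) (3,0) (2,0) (5,1) (3,1) (2,2) (1,3) [ray(0,1) blocked at (4,1); ray(-1,0) blocked at (2,0); ray(-1,1) blocked at (1,3)]
  WB@(5,4): attacks (4,5) (4,3) (3,2) (2,1) (1,0)
W attacks (0,1): no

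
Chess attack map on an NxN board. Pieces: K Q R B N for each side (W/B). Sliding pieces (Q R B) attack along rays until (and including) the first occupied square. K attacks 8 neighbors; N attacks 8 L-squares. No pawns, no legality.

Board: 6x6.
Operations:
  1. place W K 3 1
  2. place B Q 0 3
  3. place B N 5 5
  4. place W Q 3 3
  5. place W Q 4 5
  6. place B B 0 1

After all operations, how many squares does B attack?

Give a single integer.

Answer: 16

Derivation:
Op 1: place WK@(3,1)
Op 2: place BQ@(0,3)
Op 3: place BN@(5,5)
Op 4: place WQ@(3,3)
Op 5: place WQ@(4,5)
Op 6: place BB@(0,1)
Per-piece attacks for B:
  BB@(0,1): attacks (1,2) (2,3) (3,4) (4,5) (1,0) [ray(1,1) blocked at (4,5)]
  BQ@(0,3): attacks (0,4) (0,5) (0,2) (0,1) (1,3) (2,3) (3,3) (1,4) (2,5) (1,2) (2,1) (3,0) [ray(0,-1) blocked at (0,1); ray(1,0) blocked at (3,3)]
  BN@(5,5): attacks (4,3) (3,4)
Union (16 distinct): (0,1) (0,2) (0,4) (0,5) (1,0) (1,2) (1,3) (1,4) (2,1) (2,3) (2,5) (3,0) (3,3) (3,4) (4,3) (4,5)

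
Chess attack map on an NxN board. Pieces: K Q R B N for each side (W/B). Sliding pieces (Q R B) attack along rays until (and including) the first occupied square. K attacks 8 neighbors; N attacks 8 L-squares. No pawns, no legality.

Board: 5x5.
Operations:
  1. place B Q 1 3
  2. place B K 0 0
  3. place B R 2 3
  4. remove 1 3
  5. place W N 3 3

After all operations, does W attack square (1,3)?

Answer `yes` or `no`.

Answer: no

Derivation:
Op 1: place BQ@(1,3)
Op 2: place BK@(0,0)
Op 3: place BR@(2,3)
Op 4: remove (1,3)
Op 5: place WN@(3,3)
Per-piece attacks for W:
  WN@(3,3): attacks (1,4) (4,1) (2,1) (1,2)
W attacks (1,3): no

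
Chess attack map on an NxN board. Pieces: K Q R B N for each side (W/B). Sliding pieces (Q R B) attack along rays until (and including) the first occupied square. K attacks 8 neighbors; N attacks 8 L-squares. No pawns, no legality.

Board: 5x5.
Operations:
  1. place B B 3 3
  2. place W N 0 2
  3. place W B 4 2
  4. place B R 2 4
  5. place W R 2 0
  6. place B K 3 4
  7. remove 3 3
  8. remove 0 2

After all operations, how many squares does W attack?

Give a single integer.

Op 1: place BB@(3,3)
Op 2: place WN@(0,2)
Op 3: place WB@(4,2)
Op 4: place BR@(2,4)
Op 5: place WR@(2,0)
Op 6: place BK@(3,4)
Op 7: remove (3,3)
Op 8: remove (0,2)
Per-piece attacks for W:
  WR@(2,0): attacks (2,1) (2,2) (2,3) (2,4) (3,0) (4,0) (1,0) (0,0) [ray(0,1) blocked at (2,4)]
  WB@(4,2): attacks (3,3) (2,4) (3,1) (2,0) [ray(-1,1) blocked at (2,4); ray(-1,-1) blocked at (2,0)]
Union (11 distinct): (0,0) (1,0) (2,0) (2,1) (2,2) (2,3) (2,4) (3,0) (3,1) (3,3) (4,0)

Answer: 11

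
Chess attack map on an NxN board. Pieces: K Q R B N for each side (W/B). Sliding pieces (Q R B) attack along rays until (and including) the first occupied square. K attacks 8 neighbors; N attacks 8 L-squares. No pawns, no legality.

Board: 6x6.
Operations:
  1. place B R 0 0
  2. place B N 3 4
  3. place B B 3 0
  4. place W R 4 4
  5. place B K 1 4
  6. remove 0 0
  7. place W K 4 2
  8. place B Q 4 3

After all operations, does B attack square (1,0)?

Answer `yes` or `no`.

Answer: yes

Derivation:
Op 1: place BR@(0,0)
Op 2: place BN@(3,4)
Op 3: place BB@(3,0)
Op 4: place WR@(4,4)
Op 5: place BK@(1,4)
Op 6: remove (0,0)
Op 7: place WK@(4,2)
Op 8: place BQ@(4,3)
Per-piece attacks for B:
  BK@(1,4): attacks (1,5) (1,3) (2,4) (0,4) (2,5) (2,3) (0,5) (0,3)
  BB@(3,0): attacks (4,1) (5,2) (2,1) (1,2) (0,3)
  BN@(3,4): attacks (5,5) (1,5) (4,2) (5,3) (2,2) (1,3)
  BQ@(4,3): attacks (4,4) (4,2) (5,3) (3,3) (2,3) (1,3) (0,3) (5,4) (5,2) (3,4) (3,2) (2,1) (1,0) [ray(0,1) blocked at (4,4); ray(0,-1) blocked at (4,2); ray(-1,1) blocked at (3,4)]
B attacks (1,0): yes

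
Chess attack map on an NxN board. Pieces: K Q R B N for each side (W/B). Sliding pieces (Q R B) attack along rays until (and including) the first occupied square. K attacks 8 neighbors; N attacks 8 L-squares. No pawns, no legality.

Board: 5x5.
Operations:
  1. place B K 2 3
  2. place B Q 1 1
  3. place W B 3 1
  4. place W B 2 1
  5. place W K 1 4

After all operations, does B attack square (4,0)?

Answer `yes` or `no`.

Answer: no

Derivation:
Op 1: place BK@(2,3)
Op 2: place BQ@(1,1)
Op 3: place WB@(3,1)
Op 4: place WB@(2,1)
Op 5: place WK@(1,4)
Per-piece attacks for B:
  BQ@(1,1): attacks (1,2) (1,3) (1,4) (1,0) (2,1) (0,1) (2,2) (3,3) (4,4) (2,0) (0,2) (0,0) [ray(0,1) blocked at (1,4); ray(1,0) blocked at (2,1)]
  BK@(2,3): attacks (2,4) (2,2) (3,3) (1,3) (3,4) (3,2) (1,4) (1,2)
B attacks (4,0): no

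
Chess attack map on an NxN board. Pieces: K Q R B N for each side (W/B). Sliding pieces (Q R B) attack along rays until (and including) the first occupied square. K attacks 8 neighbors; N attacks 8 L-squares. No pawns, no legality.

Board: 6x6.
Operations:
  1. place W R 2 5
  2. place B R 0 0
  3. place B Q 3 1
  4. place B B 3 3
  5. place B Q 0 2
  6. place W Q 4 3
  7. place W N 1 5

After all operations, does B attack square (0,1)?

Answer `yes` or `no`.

Op 1: place WR@(2,5)
Op 2: place BR@(0,0)
Op 3: place BQ@(3,1)
Op 4: place BB@(3,3)
Op 5: place BQ@(0,2)
Op 6: place WQ@(4,3)
Op 7: place WN@(1,5)
Per-piece attacks for B:
  BR@(0,0): attacks (0,1) (0,2) (1,0) (2,0) (3,0) (4,0) (5,0) [ray(0,1) blocked at (0,2)]
  BQ@(0,2): attacks (0,3) (0,4) (0,5) (0,1) (0,0) (1,2) (2,2) (3,2) (4,2) (5,2) (1,3) (2,4) (3,5) (1,1) (2,0) [ray(0,-1) blocked at (0,0)]
  BQ@(3,1): attacks (3,2) (3,3) (3,0) (4,1) (5,1) (2,1) (1,1) (0,1) (4,2) (5,3) (4,0) (2,2) (1,3) (0,4) (2,0) [ray(0,1) blocked at (3,3)]
  BB@(3,3): attacks (4,4) (5,5) (4,2) (5,1) (2,4) (1,5) (2,2) (1,1) (0,0) [ray(-1,1) blocked at (1,5); ray(-1,-1) blocked at (0,0)]
B attacks (0,1): yes

Answer: yes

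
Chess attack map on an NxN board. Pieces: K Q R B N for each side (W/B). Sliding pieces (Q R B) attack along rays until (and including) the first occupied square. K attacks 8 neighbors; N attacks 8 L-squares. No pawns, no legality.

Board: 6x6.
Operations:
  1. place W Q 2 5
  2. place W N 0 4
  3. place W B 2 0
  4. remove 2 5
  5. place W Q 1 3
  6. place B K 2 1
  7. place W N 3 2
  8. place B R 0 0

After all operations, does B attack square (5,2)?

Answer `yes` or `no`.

Op 1: place WQ@(2,5)
Op 2: place WN@(0,4)
Op 3: place WB@(2,0)
Op 4: remove (2,5)
Op 5: place WQ@(1,3)
Op 6: place BK@(2,1)
Op 7: place WN@(3,2)
Op 8: place BR@(0,0)
Per-piece attacks for B:
  BR@(0,0): attacks (0,1) (0,2) (0,3) (0,4) (1,0) (2,0) [ray(0,1) blocked at (0,4); ray(1,0) blocked at (2,0)]
  BK@(2,1): attacks (2,2) (2,0) (3,1) (1,1) (3,2) (3,0) (1,2) (1,0)
B attacks (5,2): no

Answer: no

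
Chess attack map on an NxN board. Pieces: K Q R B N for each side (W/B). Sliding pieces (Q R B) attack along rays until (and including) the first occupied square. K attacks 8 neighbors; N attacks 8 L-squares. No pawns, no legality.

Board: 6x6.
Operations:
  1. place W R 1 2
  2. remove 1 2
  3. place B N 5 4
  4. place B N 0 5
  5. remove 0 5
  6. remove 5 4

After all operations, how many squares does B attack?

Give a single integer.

Answer: 0

Derivation:
Op 1: place WR@(1,2)
Op 2: remove (1,2)
Op 3: place BN@(5,4)
Op 4: place BN@(0,5)
Op 5: remove (0,5)
Op 6: remove (5,4)
Per-piece attacks for B:
Union (0 distinct): (none)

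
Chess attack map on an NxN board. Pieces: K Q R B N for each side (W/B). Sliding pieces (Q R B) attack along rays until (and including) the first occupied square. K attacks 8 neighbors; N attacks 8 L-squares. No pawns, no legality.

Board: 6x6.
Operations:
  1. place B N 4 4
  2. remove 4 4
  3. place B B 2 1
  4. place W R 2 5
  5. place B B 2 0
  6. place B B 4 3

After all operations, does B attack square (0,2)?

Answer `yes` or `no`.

Answer: yes

Derivation:
Op 1: place BN@(4,4)
Op 2: remove (4,4)
Op 3: place BB@(2,1)
Op 4: place WR@(2,5)
Op 5: place BB@(2,0)
Op 6: place BB@(4,3)
Per-piece attacks for B:
  BB@(2,0): attacks (3,1) (4,2) (5,3) (1,1) (0,2)
  BB@(2,1): attacks (3,2) (4,3) (3,0) (1,2) (0,3) (1,0) [ray(1,1) blocked at (4,3)]
  BB@(4,3): attacks (5,4) (5,2) (3,4) (2,5) (3,2) (2,1) [ray(-1,1) blocked at (2,5); ray(-1,-1) blocked at (2,1)]
B attacks (0,2): yes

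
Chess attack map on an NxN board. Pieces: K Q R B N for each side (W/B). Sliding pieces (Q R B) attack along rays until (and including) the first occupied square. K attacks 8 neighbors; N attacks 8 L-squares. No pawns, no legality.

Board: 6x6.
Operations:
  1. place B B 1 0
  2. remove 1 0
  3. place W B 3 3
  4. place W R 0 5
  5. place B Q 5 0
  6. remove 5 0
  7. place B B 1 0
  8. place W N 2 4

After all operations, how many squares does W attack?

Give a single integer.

Answer: 20

Derivation:
Op 1: place BB@(1,0)
Op 2: remove (1,0)
Op 3: place WB@(3,3)
Op 4: place WR@(0,5)
Op 5: place BQ@(5,0)
Op 6: remove (5,0)
Op 7: place BB@(1,0)
Op 8: place WN@(2,4)
Per-piece attacks for W:
  WR@(0,5): attacks (0,4) (0,3) (0,2) (0,1) (0,0) (1,5) (2,5) (3,5) (4,5) (5,5)
  WN@(2,4): attacks (4,5) (0,5) (3,2) (4,3) (1,2) (0,3)
  WB@(3,3): attacks (4,4) (5,5) (4,2) (5,1) (2,4) (2,2) (1,1) (0,0) [ray(-1,1) blocked at (2,4)]
Union (20 distinct): (0,0) (0,1) (0,2) (0,3) (0,4) (0,5) (1,1) (1,2) (1,5) (2,2) (2,4) (2,5) (3,2) (3,5) (4,2) (4,3) (4,4) (4,5) (5,1) (5,5)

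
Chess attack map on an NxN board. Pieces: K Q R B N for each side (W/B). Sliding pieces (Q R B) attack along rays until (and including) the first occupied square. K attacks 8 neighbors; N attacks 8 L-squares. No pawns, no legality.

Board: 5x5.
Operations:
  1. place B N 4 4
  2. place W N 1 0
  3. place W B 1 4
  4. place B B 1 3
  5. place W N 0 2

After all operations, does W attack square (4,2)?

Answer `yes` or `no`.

Answer: no

Derivation:
Op 1: place BN@(4,4)
Op 2: place WN@(1,0)
Op 3: place WB@(1,4)
Op 4: place BB@(1,3)
Op 5: place WN@(0,2)
Per-piece attacks for W:
  WN@(0,2): attacks (1,4) (2,3) (1,0) (2,1)
  WN@(1,0): attacks (2,2) (3,1) (0,2)
  WB@(1,4): attacks (2,3) (3,2) (4,1) (0,3)
W attacks (4,2): no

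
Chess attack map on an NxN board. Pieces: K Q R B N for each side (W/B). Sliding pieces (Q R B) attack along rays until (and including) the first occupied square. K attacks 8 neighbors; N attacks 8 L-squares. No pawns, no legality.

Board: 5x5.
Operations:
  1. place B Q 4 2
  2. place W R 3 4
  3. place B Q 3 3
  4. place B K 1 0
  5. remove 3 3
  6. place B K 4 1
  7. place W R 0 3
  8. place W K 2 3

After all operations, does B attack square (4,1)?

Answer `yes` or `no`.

Answer: yes

Derivation:
Op 1: place BQ@(4,2)
Op 2: place WR@(3,4)
Op 3: place BQ@(3,3)
Op 4: place BK@(1,0)
Op 5: remove (3,3)
Op 6: place BK@(4,1)
Op 7: place WR@(0,3)
Op 8: place WK@(2,3)
Per-piece attacks for B:
  BK@(1,0): attacks (1,1) (2,0) (0,0) (2,1) (0,1)
  BK@(4,1): attacks (4,2) (4,0) (3,1) (3,2) (3,0)
  BQ@(4,2): attacks (4,3) (4,4) (4,1) (3,2) (2,2) (1,2) (0,2) (3,3) (2,4) (3,1) (2,0) [ray(0,-1) blocked at (4,1)]
B attacks (4,1): yes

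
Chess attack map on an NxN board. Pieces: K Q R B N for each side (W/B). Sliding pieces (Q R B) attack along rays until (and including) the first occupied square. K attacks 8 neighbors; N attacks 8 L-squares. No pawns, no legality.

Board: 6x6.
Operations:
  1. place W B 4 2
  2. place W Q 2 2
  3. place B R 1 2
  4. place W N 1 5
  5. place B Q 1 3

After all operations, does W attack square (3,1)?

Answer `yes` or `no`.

Answer: yes

Derivation:
Op 1: place WB@(4,2)
Op 2: place WQ@(2,2)
Op 3: place BR@(1,2)
Op 4: place WN@(1,5)
Op 5: place BQ@(1,3)
Per-piece attacks for W:
  WN@(1,5): attacks (2,3) (3,4) (0,3)
  WQ@(2,2): attacks (2,3) (2,4) (2,5) (2,1) (2,0) (3,2) (4,2) (1,2) (3,3) (4,4) (5,5) (3,1) (4,0) (1,3) (1,1) (0,0) [ray(1,0) blocked at (4,2); ray(-1,0) blocked at (1,2); ray(-1,1) blocked at (1,3)]
  WB@(4,2): attacks (5,3) (5,1) (3,3) (2,4) (1,5) (3,1) (2,0) [ray(-1,1) blocked at (1,5)]
W attacks (3,1): yes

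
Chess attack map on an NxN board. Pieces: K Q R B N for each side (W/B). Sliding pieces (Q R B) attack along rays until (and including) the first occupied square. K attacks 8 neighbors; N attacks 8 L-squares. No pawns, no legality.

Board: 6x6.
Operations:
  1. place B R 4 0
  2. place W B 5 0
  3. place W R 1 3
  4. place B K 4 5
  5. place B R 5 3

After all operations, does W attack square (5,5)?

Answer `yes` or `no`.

Answer: no

Derivation:
Op 1: place BR@(4,0)
Op 2: place WB@(5,0)
Op 3: place WR@(1,3)
Op 4: place BK@(4,5)
Op 5: place BR@(5,3)
Per-piece attacks for W:
  WR@(1,3): attacks (1,4) (1,5) (1,2) (1,1) (1,0) (2,3) (3,3) (4,3) (5,3) (0,3) [ray(1,0) blocked at (5,3)]
  WB@(5,0): attacks (4,1) (3,2) (2,3) (1,4) (0,5)
W attacks (5,5): no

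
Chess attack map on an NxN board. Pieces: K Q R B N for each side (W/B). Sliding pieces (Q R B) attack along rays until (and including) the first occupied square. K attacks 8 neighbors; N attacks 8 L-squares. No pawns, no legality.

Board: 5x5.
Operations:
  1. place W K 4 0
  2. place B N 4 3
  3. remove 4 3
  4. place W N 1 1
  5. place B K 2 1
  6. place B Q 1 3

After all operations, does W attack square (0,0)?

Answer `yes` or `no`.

Answer: no

Derivation:
Op 1: place WK@(4,0)
Op 2: place BN@(4,3)
Op 3: remove (4,3)
Op 4: place WN@(1,1)
Op 5: place BK@(2,1)
Op 6: place BQ@(1,3)
Per-piece attacks for W:
  WN@(1,1): attacks (2,3) (3,2) (0,3) (3,0)
  WK@(4,0): attacks (4,1) (3,0) (3,1)
W attacks (0,0): no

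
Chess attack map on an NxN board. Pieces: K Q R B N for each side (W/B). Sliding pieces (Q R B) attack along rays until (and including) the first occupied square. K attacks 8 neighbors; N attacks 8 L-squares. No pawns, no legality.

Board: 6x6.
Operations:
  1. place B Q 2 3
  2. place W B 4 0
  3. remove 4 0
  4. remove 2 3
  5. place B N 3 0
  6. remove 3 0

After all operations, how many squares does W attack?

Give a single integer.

Answer: 0

Derivation:
Op 1: place BQ@(2,3)
Op 2: place WB@(4,0)
Op 3: remove (4,0)
Op 4: remove (2,3)
Op 5: place BN@(3,0)
Op 6: remove (3,0)
Per-piece attacks for W:
Union (0 distinct): (none)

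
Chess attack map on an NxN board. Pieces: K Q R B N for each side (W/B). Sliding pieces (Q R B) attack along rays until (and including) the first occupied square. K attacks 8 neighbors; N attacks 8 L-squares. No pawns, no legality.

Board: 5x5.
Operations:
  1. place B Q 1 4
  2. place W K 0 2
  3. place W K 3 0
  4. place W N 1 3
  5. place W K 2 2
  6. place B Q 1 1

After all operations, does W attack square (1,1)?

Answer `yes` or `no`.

Answer: yes

Derivation:
Op 1: place BQ@(1,4)
Op 2: place WK@(0,2)
Op 3: place WK@(3,0)
Op 4: place WN@(1,3)
Op 5: place WK@(2,2)
Op 6: place BQ@(1,1)
Per-piece attacks for W:
  WK@(0,2): attacks (0,3) (0,1) (1,2) (1,3) (1,1)
  WN@(1,3): attacks (3,4) (2,1) (3,2) (0,1)
  WK@(2,2): attacks (2,3) (2,1) (3,2) (1,2) (3,3) (3,1) (1,3) (1,1)
  WK@(3,0): attacks (3,1) (4,0) (2,0) (4,1) (2,1)
W attacks (1,1): yes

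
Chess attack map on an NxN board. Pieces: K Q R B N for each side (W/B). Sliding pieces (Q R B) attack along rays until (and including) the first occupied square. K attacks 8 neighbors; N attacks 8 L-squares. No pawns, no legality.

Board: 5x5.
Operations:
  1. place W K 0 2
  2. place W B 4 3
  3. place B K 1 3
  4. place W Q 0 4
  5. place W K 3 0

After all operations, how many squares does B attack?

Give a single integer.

Answer: 8

Derivation:
Op 1: place WK@(0,2)
Op 2: place WB@(4,3)
Op 3: place BK@(1,3)
Op 4: place WQ@(0,4)
Op 5: place WK@(3,0)
Per-piece attacks for B:
  BK@(1,3): attacks (1,4) (1,2) (2,3) (0,3) (2,4) (2,2) (0,4) (0,2)
Union (8 distinct): (0,2) (0,3) (0,4) (1,2) (1,4) (2,2) (2,3) (2,4)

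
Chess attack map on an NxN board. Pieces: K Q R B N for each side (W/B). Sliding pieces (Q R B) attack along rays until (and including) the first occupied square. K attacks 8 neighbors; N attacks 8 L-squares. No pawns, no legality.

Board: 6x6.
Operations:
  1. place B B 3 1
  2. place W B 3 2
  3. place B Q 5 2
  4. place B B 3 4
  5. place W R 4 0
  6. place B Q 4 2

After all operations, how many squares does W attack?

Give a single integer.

Op 1: place BB@(3,1)
Op 2: place WB@(3,2)
Op 3: place BQ@(5,2)
Op 4: place BB@(3,4)
Op 5: place WR@(4,0)
Op 6: place BQ@(4,2)
Per-piece attacks for W:
  WB@(3,2): attacks (4,3) (5,4) (4,1) (5,0) (2,3) (1,4) (0,5) (2,1) (1,0)
  WR@(4,0): attacks (4,1) (4,2) (5,0) (3,0) (2,0) (1,0) (0,0) [ray(0,1) blocked at (4,2)]
Union (13 distinct): (0,0) (0,5) (1,0) (1,4) (2,0) (2,1) (2,3) (3,0) (4,1) (4,2) (4,3) (5,0) (5,4)

Answer: 13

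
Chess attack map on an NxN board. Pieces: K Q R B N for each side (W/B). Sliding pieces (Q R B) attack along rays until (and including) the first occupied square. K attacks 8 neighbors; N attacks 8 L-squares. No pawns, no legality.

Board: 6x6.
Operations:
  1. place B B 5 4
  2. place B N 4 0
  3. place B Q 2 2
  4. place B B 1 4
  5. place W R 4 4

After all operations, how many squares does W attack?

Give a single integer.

Answer: 9

Derivation:
Op 1: place BB@(5,4)
Op 2: place BN@(4,0)
Op 3: place BQ@(2,2)
Op 4: place BB@(1,4)
Op 5: place WR@(4,4)
Per-piece attacks for W:
  WR@(4,4): attacks (4,5) (4,3) (4,2) (4,1) (4,0) (5,4) (3,4) (2,4) (1,4) [ray(0,-1) blocked at (4,0); ray(1,0) blocked at (5,4); ray(-1,0) blocked at (1,4)]
Union (9 distinct): (1,4) (2,4) (3,4) (4,0) (4,1) (4,2) (4,3) (4,5) (5,4)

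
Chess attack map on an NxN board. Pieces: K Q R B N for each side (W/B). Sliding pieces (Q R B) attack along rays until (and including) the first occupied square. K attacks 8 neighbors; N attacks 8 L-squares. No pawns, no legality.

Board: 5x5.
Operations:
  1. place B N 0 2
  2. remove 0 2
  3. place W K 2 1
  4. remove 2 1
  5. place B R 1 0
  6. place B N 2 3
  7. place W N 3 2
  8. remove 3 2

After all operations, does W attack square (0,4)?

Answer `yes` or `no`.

Answer: no

Derivation:
Op 1: place BN@(0,2)
Op 2: remove (0,2)
Op 3: place WK@(2,1)
Op 4: remove (2,1)
Op 5: place BR@(1,0)
Op 6: place BN@(2,3)
Op 7: place WN@(3,2)
Op 8: remove (3,2)
Per-piece attacks for W:
W attacks (0,4): no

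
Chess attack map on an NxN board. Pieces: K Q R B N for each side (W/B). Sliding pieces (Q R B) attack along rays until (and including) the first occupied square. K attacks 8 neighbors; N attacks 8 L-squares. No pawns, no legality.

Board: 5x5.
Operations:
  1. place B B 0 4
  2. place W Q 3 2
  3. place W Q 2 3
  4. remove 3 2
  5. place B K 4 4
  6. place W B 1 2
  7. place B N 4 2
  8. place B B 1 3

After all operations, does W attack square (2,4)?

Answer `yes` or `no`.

Op 1: place BB@(0,4)
Op 2: place WQ@(3,2)
Op 3: place WQ@(2,3)
Op 4: remove (3,2)
Op 5: place BK@(4,4)
Op 6: place WB@(1,2)
Op 7: place BN@(4,2)
Op 8: place BB@(1,3)
Per-piece attacks for W:
  WB@(1,2): attacks (2,3) (2,1) (3,0) (0,3) (0,1) [ray(1,1) blocked at (2,3)]
  WQ@(2,3): attacks (2,4) (2,2) (2,1) (2,0) (3,3) (4,3) (1,3) (3,4) (3,2) (4,1) (1,4) (1,2) [ray(-1,0) blocked at (1,3); ray(-1,-1) blocked at (1,2)]
W attacks (2,4): yes

Answer: yes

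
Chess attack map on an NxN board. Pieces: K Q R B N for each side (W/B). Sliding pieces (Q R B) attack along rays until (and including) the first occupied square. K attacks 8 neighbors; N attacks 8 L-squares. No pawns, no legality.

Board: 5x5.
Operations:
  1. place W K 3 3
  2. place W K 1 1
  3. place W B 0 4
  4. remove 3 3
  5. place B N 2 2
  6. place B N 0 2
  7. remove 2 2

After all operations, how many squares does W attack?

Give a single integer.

Op 1: place WK@(3,3)
Op 2: place WK@(1,1)
Op 3: place WB@(0,4)
Op 4: remove (3,3)
Op 5: place BN@(2,2)
Op 6: place BN@(0,2)
Op 7: remove (2,2)
Per-piece attacks for W:
  WB@(0,4): attacks (1,3) (2,2) (3,1) (4,0)
  WK@(1,1): attacks (1,2) (1,0) (2,1) (0,1) (2,2) (2,0) (0,2) (0,0)
Union (11 distinct): (0,0) (0,1) (0,2) (1,0) (1,2) (1,3) (2,0) (2,1) (2,2) (3,1) (4,0)

Answer: 11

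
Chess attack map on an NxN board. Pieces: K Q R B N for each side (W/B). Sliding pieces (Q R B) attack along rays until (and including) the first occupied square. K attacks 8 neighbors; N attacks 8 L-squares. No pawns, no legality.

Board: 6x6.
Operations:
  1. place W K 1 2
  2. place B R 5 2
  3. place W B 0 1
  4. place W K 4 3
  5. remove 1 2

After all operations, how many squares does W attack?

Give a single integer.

Op 1: place WK@(1,2)
Op 2: place BR@(5,2)
Op 3: place WB@(0,1)
Op 4: place WK@(4,3)
Op 5: remove (1,2)
Per-piece attacks for W:
  WB@(0,1): attacks (1,2) (2,3) (3,4) (4,5) (1,0)
  WK@(4,3): attacks (4,4) (4,2) (5,3) (3,3) (5,4) (5,2) (3,4) (3,2)
Union (12 distinct): (1,0) (1,2) (2,3) (3,2) (3,3) (3,4) (4,2) (4,4) (4,5) (5,2) (5,3) (5,4)

Answer: 12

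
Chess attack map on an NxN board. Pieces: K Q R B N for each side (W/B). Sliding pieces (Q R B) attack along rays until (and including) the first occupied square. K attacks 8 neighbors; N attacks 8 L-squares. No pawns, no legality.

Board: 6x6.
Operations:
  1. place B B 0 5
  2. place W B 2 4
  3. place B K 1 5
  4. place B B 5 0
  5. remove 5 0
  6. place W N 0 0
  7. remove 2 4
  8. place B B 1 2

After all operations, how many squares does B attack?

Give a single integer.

Op 1: place BB@(0,5)
Op 2: place WB@(2,4)
Op 3: place BK@(1,5)
Op 4: place BB@(5,0)
Op 5: remove (5,0)
Op 6: place WN@(0,0)
Op 7: remove (2,4)
Op 8: place BB@(1,2)
Per-piece attacks for B:
  BB@(0,5): attacks (1,4) (2,3) (3,2) (4,1) (5,0)
  BB@(1,2): attacks (2,3) (3,4) (4,5) (2,1) (3,0) (0,3) (0,1)
  BK@(1,5): attacks (1,4) (2,5) (0,5) (2,4) (0,4)
Union (15 distinct): (0,1) (0,3) (0,4) (0,5) (1,4) (2,1) (2,3) (2,4) (2,5) (3,0) (3,2) (3,4) (4,1) (4,5) (5,0)

Answer: 15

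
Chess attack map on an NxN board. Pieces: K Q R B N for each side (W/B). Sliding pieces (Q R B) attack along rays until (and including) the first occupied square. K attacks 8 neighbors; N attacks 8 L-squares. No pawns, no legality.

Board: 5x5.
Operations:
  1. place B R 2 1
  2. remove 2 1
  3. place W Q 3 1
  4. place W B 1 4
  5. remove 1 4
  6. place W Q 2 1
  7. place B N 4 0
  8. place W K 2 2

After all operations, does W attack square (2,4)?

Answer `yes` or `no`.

Answer: no

Derivation:
Op 1: place BR@(2,1)
Op 2: remove (2,1)
Op 3: place WQ@(3,1)
Op 4: place WB@(1,4)
Op 5: remove (1,4)
Op 6: place WQ@(2,1)
Op 7: place BN@(4,0)
Op 8: place WK@(2,2)
Per-piece attacks for W:
  WQ@(2,1): attacks (2,2) (2,0) (3,1) (1,1) (0,1) (3,2) (4,3) (3,0) (1,2) (0,3) (1,0) [ray(0,1) blocked at (2,2); ray(1,0) blocked at (3,1)]
  WK@(2,2): attacks (2,3) (2,1) (3,2) (1,2) (3,3) (3,1) (1,3) (1,1)
  WQ@(3,1): attacks (3,2) (3,3) (3,4) (3,0) (4,1) (2,1) (4,2) (4,0) (2,2) (2,0) [ray(-1,0) blocked at (2,1); ray(1,-1) blocked at (4,0); ray(-1,1) blocked at (2,2)]
W attacks (2,4): no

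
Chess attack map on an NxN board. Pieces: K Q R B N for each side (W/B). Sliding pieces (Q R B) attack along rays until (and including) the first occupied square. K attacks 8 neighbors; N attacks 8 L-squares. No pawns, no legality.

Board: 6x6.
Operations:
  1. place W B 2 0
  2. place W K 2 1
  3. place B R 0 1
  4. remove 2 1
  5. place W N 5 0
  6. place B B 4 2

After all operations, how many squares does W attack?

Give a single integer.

Answer: 4

Derivation:
Op 1: place WB@(2,0)
Op 2: place WK@(2,1)
Op 3: place BR@(0,1)
Op 4: remove (2,1)
Op 5: place WN@(5,0)
Op 6: place BB@(4,2)
Per-piece attacks for W:
  WB@(2,0): attacks (3,1) (4,2) (1,1) (0,2) [ray(1,1) blocked at (4,2)]
  WN@(5,0): attacks (4,2) (3,1)
Union (4 distinct): (0,2) (1,1) (3,1) (4,2)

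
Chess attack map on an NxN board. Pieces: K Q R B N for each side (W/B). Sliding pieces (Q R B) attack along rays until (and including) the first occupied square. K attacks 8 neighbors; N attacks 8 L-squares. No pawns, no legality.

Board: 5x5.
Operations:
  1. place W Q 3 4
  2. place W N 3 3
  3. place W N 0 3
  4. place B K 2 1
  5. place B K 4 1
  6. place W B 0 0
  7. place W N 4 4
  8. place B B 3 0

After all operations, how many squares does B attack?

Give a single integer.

Answer: 12

Derivation:
Op 1: place WQ@(3,4)
Op 2: place WN@(3,3)
Op 3: place WN@(0,3)
Op 4: place BK@(2,1)
Op 5: place BK@(4,1)
Op 6: place WB@(0,0)
Op 7: place WN@(4,4)
Op 8: place BB@(3,0)
Per-piece attacks for B:
  BK@(2,1): attacks (2,2) (2,0) (3,1) (1,1) (3,2) (3,0) (1,2) (1,0)
  BB@(3,0): attacks (4,1) (2,1) [ray(1,1) blocked at (4,1); ray(-1,1) blocked at (2,1)]
  BK@(4,1): attacks (4,2) (4,0) (3,1) (3,2) (3,0)
Union (12 distinct): (1,0) (1,1) (1,2) (2,0) (2,1) (2,2) (3,0) (3,1) (3,2) (4,0) (4,1) (4,2)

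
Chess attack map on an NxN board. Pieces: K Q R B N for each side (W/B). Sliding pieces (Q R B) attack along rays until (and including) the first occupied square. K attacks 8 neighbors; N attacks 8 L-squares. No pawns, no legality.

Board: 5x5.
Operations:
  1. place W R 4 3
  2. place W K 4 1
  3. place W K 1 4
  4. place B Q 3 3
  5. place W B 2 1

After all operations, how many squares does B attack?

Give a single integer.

Op 1: place WR@(4,3)
Op 2: place WK@(4,1)
Op 3: place WK@(1,4)
Op 4: place BQ@(3,3)
Op 5: place WB@(2,1)
Per-piece attacks for B:
  BQ@(3,3): attacks (3,4) (3,2) (3,1) (3,0) (4,3) (2,3) (1,3) (0,3) (4,4) (4,2) (2,4) (2,2) (1,1) (0,0) [ray(1,0) blocked at (4,3)]
Union (14 distinct): (0,0) (0,3) (1,1) (1,3) (2,2) (2,3) (2,4) (3,0) (3,1) (3,2) (3,4) (4,2) (4,3) (4,4)

Answer: 14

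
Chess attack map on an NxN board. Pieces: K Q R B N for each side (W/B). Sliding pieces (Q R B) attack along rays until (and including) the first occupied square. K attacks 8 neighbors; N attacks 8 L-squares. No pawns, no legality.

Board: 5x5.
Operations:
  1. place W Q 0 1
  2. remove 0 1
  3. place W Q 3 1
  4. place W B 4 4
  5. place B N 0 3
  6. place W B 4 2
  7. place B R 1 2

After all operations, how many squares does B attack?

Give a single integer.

Answer: 9

Derivation:
Op 1: place WQ@(0,1)
Op 2: remove (0,1)
Op 3: place WQ@(3,1)
Op 4: place WB@(4,4)
Op 5: place BN@(0,3)
Op 6: place WB@(4,2)
Op 7: place BR@(1,2)
Per-piece attacks for B:
  BN@(0,3): attacks (2,4) (1,1) (2,2)
  BR@(1,2): attacks (1,3) (1,4) (1,1) (1,0) (2,2) (3,2) (4,2) (0,2) [ray(1,0) blocked at (4,2)]
Union (9 distinct): (0,2) (1,0) (1,1) (1,3) (1,4) (2,2) (2,4) (3,2) (4,2)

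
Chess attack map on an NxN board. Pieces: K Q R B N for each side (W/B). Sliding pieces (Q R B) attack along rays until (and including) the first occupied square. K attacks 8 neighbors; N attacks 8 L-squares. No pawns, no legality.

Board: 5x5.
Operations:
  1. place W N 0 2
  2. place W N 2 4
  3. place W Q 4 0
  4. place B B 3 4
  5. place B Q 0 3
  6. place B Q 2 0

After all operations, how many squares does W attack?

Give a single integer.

Op 1: place WN@(0,2)
Op 2: place WN@(2,4)
Op 3: place WQ@(4,0)
Op 4: place BB@(3,4)
Op 5: place BQ@(0,3)
Op 6: place BQ@(2,0)
Per-piece attacks for W:
  WN@(0,2): attacks (1,4) (2,3) (1,0) (2,1)
  WN@(2,4): attacks (3,2) (4,3) (1,2) (0,3)
  WQ@(4,0): attacks (4,1) (4,2) (4,3) (4,4) (3,0) (2,0) (3,1) (2,2) (1,3) (0,4) [ray(-1,0) blocked at (2,0)]
Union (17 distinct): (0,3) (0,4) (1,0) (1,2) (1,3) (1,4) (2,0) (2,1) (2,2) (2,3) (3,0) (3,1) (3,2) (4,1) (4,2) (4,3) (4,4)

Answer: 17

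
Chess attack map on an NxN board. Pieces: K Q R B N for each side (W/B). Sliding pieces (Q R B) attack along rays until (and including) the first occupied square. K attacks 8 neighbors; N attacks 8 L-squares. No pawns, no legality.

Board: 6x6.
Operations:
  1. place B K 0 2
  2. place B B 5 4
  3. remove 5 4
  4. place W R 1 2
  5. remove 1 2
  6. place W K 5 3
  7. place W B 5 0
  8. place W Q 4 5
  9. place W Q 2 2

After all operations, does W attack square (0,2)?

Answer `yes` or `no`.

Answer: yes

Derivation:
Op 1: place BK@(0,2)
Op 2: place BB@(5,4)
Op 3: remove (5,4)
Op 4: place WR@(1,2)
Op 5: remove (1,2)
Op 6: place WK@(5,3)
Op 7: place WB@(5,0)
Op 8: place WQ@(4,5)
Op 9: place WQ@(2,2)
Per-piece attacks for W:
  WQ@(2,2): attacks (2,3) (2,4) (2,5) (2,1) (2,0) (3,2) (4,2) (5,2) (1,2) (0,2) (3,3) (4,4) (5,5) (3,1) (4,0) (1,3) (0,4) (1,1) (0,0) [ray(-1,0) blocked at (0,2)]
  WQ@(4,5): attacks (4,4) (4,3) (4,2) (4,1) (4,0) (5,5) (3,5) (2,5) (1,5) (0,5) (5,4) (3,4) (2,3) (1,2) (0,1)
  WB@(5,0): attacks (4,1) (3,2) (2,3) (1,4) (0,5)
  WK@(5,3): attacks (5,4) (5,2) (4,3) (4,4) (4,2)
W attacks (0,2): yes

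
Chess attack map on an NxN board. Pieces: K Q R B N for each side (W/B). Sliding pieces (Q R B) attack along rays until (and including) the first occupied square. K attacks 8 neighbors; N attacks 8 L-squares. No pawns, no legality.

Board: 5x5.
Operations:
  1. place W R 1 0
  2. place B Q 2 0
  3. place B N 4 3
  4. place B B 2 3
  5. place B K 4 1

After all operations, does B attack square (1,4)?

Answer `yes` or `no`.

Answer: yes

Derivation:
Op 1: place WR@(1,0)
Op 2: place BQ@(2,0)
Op 3: place BN@(4,3)
Op 4: place BB@(2,3)
Op 5: place BK@(4,1)
Per-piece attacks for B:
  BQ@(2,0): attacks (2,1) (2,2) (2,3) (3,0) (4,0) (1,0) (3,1) (4,2) (1,1) (0,2) [ray(0,1) blocked at (2,3); ray(-1,0) blocked at (1,0)]
  BB@(2,3): attacks (3,4) (3,2) (4,1) (1,4) (1,2) (0,1) [ray(1,-1) blocked at (4,1)]
  BK@(4,1): attacks (4,2) (4,0) (3,1) (3,2) (3,0)
  BN@(4,3): attacks (2,4) (3,1) (2,2)
B attacks (1,4): yes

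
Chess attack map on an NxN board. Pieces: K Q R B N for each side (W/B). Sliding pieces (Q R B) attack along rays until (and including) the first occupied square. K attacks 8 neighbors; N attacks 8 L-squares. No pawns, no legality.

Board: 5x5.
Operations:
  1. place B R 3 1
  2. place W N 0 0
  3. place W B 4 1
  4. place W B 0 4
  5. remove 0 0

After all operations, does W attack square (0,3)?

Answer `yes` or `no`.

Op 1: place BR@(3,1)
Op 2: place WN@(0,0)
Op 3: place WB@(4,1)
Op 4: place WB@(0,4)
Op 5: remove (0,0)
Per-piece attacks for W:
  WB@(0,4): attacks (1,3) (2,2) (3,1) [ray(1,-1) blocked at (3,1)]
  WB@(4,1): attacks (3,2) (2,3) (1,4) (3,0)
W attacks (0,3): no

Answer: no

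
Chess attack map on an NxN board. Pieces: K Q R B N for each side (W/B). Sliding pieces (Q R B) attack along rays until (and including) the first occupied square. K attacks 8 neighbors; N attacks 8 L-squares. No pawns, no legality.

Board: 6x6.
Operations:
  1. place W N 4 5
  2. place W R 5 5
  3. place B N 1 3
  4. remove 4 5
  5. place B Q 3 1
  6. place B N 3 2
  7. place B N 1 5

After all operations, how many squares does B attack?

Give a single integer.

Op 1: place WN@(4,5)
Op 2: place WR@(5,5)
Op 3: place BN@(1,3)
Op 4: remove (4,5)
Op 5: place BQ@(3,1)
Op 6: place BN@(3,2)
Op 7: place BN@(1,5)
Per-piece attacks for B:
  BN@(1,3): attacks (2,5) (3,4) (0,5) (2,1) (3,2) (0,1)
  BN@(1,5): attacks (2,3) (3,4) (0,3)
  BQ@(3,1): attacks (3,2) (3,0) (4,1) (5,1) (2,1) (1,1) (0,1) (4,2) (5,3) (4,0) (2,2) (1,3) (2,0) [ray(0,1) blocked at (3,2); ray(-1,1) blocked at (1,3)]
  BN@(3,2): attacks (4,4) (5,3) (2,4) (1,3) (4,0) (5,1) (2,0) (1,1)
Union (20 distinct): (0,1) (0,3) (0,5) (1,1) (1,3) (2,0) (2,1) (2,2) (2,3) (2,4) (2,5) (3,0) (3,2) (3,4) (4,0) (4,1) (4,2) (4,4) (5,1) (5,3)

Answer: 20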